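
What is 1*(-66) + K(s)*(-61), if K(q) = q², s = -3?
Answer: -615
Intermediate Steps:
1*(-66) + K(s)*(-61) = 1*(-66) + (-3)²*(-61) = -66 + 9*(-61) = -66 - 549 = -615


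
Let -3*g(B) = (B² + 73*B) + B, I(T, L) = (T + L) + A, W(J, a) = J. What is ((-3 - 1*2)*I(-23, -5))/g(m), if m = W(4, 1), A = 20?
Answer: -5/13 ≈ -0.38462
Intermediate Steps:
m = 4
I(T, L) = 20 + L + T (I(T, L) = (T + L) + 20 = (L + T) + 20 = 20 + L + T)
g(B) = -74*B/3 - B²/3 (g(B) = -((B² + 73*B) + B)/3 = -(B² + 74*B)/3 = -74*B/3 - B²/3)
((-3 - 1*2)*I(-23, -5))/g(m) = ((-3 - 1*2)*(20 - 5 - 23))/((-⅓*4*(74 + 4))) = ((-3 - 2)*(-8))/((-⅓*4*78)) = -5*(-8)/(-104) = 40*(-1/104) = -5/13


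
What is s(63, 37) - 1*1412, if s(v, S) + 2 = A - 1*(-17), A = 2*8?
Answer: -1381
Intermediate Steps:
A = 16
s(v, S) = 31 (s(v, S) = -2 + (16 - 1*(-17)) = -2 + (16 + 17) = -2 + 33 = 31)
s(63, 37) - 1*1412 = 31 - 1*1412 = 31 - 1412 = -1381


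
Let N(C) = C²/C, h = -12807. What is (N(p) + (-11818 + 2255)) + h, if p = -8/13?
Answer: -290818/13 ≈ -22371.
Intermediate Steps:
p = -8/13 (p = -8*1/13 = -8/13 ≈ -0.61539)
N(C) = C
(N(p) + (-11818 + 2255)) + h = (-8/13 + (-11818 + 2255)) - 12807 = (-8/13 - 9563) - 12807 = -124327/13 - 12807 = -290818/13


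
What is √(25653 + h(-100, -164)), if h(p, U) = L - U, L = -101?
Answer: 2*√6429 ≈ 160.36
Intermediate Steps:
h(p, U) = -101 - U
√(25653 + h(-100, -164)) = √(25653 + (-101 - 1*(-164))) = √(25653 + (-101 + 164)) = √(25653 + 63) = √25716 = 2*√6429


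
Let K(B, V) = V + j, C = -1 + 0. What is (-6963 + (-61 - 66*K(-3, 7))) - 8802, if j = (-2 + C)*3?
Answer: -15694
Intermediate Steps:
C = -1
j = -9 (j = (-2 - 1)*3 = -3*3 = -9)
K(B, V) = -9 + V (K(B, V) = V - 9 = -9 + V)
(-6963 + (-61 - 66*K(-3, 7))) - 8802 = (-6963 + (-61 - 66*(-9 + 7))) - 8802 = (-6963 + (-61 - 66*(-2))) - 8802 = (-6963 + (-61 + 132)) - 8802 = (-6963 + 71) - 8802 = -6892 - 8802 = -15694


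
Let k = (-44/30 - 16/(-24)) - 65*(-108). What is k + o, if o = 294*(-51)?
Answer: -39874/5 ≈ -7974.8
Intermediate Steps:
o = -14994
k = 35096/5 (k = (-44*1/30 - 16*(-1/24)) + 7020 = (-22/15 + ⅔) + 7020 = -⅘ + 7020 = 35096/5 ≈ 7019.2)
k + o = 35096/5 - 14994 = -39874/5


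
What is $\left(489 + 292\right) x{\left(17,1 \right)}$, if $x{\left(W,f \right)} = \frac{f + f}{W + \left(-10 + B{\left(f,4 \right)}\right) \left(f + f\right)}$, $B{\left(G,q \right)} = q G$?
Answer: $\frac{1562}{5} \approx 312.4$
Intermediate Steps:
$B{\left(G,q \right)} = G q$
$x{\left(W,f \right)} = \frac{2 f}{W + 2 f \left(-10 + 4 f\right)}$ ($x{\left(W,f \right)} = \frac{f + f}{W + \left(-10 + f 4\right) \left(f + f\right)} = \frac{2 f}{W + \left(-10 + 4 f\right) 2 f} = \frac{2 f}{W + 2 f \left(-10 + 4 f\right)}$)
$\left(489 + 292\right) x{\left(17,1 \right)} = \left(489 + 292\right) 2 \cdot 1 \frac{1}{17 - 20 + 8 \cdot 1^{2}} = 781 \cdot 2 \cdot 1 \frac{1}{17 - 20 + 8 \cdot 1} = 781 \cdot 2 \cdot 1 \frac{1}{17 - 20 + 8} = 781 \cdot 2 \cdot 1 \cdot \frac{1}{5} = 781 \cdot \frac{2}{5} = \frac{1562}{5}$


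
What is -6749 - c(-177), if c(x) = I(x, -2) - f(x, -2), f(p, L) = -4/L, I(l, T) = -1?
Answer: -6746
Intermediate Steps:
c(x) = -3 (c(x) = -1 - (-4)/(-2) = -1 - (-4)*(-1)/2 = -1 - 1*2 = -1 - 2 = -3)
-6749 - c(-177) = -6749 - 1*(-3) = -6749 + 3 = -6746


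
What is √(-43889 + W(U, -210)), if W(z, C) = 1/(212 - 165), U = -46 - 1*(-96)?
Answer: 3*I*√10772306/47 ≈ 209.5*I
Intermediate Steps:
U = 50 (U = -46 + 96 = 50)
W(z, C) = 1/47
√(-43889 + W(U, -210)) = √(-43889 + 1/47) = √(-2062782/47) = 3*I*√10772306/47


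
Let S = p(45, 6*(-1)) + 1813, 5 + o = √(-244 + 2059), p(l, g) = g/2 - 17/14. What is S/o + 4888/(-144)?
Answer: -1303259/45108 + 278553*√15/25060 ≈ 14.158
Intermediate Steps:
p(l, g) = -17/14 + g/2 (p(l, g) = g*(½) - 17*1/14 = g/2 - 17/14 = -17/14 + g/2)
o = -5 + 11*√15 (o = -5 + √(-244 + 2059) = -5 + √1815 = -5 + 11*√15 ≈ 37.603)
S = 25323/14 (S = (-17/14 + (6*(-1))/2) + 1813 = (-17/14 + (½)*(-6)) + 1813 = (-17/14 - 3) + 1813 = -59/14 + 1813 = 25323/14 ≈ 1808.8)
S/o + 4888/(-144) = 25323/(14*(-5 + 11*√15)) + 4888/(-144) = 25323/(14*(-5 + 11*√15)) + 4888*(-1/144) = 25323/(14*(-5 + 11*√15)) - 611/18 = -611/18 + 25323/(14*(-5 + 11*√15))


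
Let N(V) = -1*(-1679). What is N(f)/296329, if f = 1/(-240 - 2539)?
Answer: 1679/296329 ≈ 0.0056660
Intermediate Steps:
f = -1/2779 (f = 1/(-2779) = -1/2779 ≈ -0.00035984)
N(V) = 1679
N(f)/296329 = 1679/296329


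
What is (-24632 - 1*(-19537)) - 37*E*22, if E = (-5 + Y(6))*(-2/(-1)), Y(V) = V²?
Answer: -55563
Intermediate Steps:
E = 62 (E = (-5 + 6²)*(-2/(-1)) = (-5 + 36)*(-2*(-1)) = 31*2 = 62)
(-24632 - 1*(-19537)) - 37*E*22 = (-24632 - 1*(-19537)) - 37*62*22 = (-24632 + 19537) - 2294*22 = -5095 - 1*50468 = -5095 - 50468 = -55563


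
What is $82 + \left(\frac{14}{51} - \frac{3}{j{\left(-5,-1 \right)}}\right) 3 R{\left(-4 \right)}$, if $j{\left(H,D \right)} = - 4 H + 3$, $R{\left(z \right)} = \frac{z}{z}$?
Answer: $\frac{32231}{391} \approx 82.432$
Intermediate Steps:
$R{\left(z \right)} = 1$
$j{\left(H,D \right)} = 3 - 4 H$
$82 + \left(\frac{14}{51} - \frac{3}{j{\left(-5,-1 \right)}}\right) 3 R{\left(-4 \right)} = 82 + \left(\frac{14}{51} - \frac{3}{3 - -20}\right) 3 \cdot 1 = 82 + \left(14 \cdot \frac{1}{51} - \frac{3}{3 + 20}\right) 3 = 82 + \left(\frac{14}{51} - \frac{3}{23}\right) 3 = 82 + \frac{169}{1173} \cdot 3 = 82 + \frac{169}{391} = \frac{32231}{391}$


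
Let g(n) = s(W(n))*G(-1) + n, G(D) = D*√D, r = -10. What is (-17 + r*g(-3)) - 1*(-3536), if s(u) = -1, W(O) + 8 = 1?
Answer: 3549 - 10*I ≈ 3549.0 - 10.0*I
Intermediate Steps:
G(D) = D^(3/2)
W(O) = -7 (W(O) = -8 + 1 = -7)
g(n) = I + n (g(n) = -(-1)^(3/2) + n = -(-1)*I + n = I + n)
(-17 + r*g(-3)) - 1*(-3536) = (-17 - 10*(I - 3)) - 1*(-3536) = (-17 - 10*(-3 + I)) + 3536 = (-17 + (30 - 10*I)) + 3536 = (13 - 10*I) + 3536 = 3549 - 10*I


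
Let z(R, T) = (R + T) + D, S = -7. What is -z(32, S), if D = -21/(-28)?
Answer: -103/4 ≈ -25.750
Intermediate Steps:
D = ¾ (D = -21*(-1/28) = ¾ ≈ 0.75000)
z(R, T) = ¾ + R + T (z(R, T) = (R + T) + ¾ = ¾ + R + T)
-z(32, S) = -(¾ + 32 - 7) = -1*103/4 = -103/4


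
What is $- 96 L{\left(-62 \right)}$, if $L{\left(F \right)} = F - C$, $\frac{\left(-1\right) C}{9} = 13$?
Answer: $-5280$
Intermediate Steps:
$C = -117$ ($C = \left(-9\right) 13 = -117$)
$L{\left(F \right)} = 117 + F$ ($L{\left(F \right)} = F - -117 = F + 117 = 117 + F$)
$- 96 L{\left(-62 \right)} = - 96 \left(117 - 62\right) = \left(-96\right) 55 = -5280$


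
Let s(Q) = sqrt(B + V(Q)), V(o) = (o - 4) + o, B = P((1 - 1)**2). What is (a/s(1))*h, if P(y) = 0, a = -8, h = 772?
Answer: 3088*I*sqrt(2) ≈ 4367.1*I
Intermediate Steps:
B = 0
V(o) = -4 + 2*o (V(o) = (-4 + o) + o = -4 + 2*o)
s(Q) = sqrt(-4 + 2*Q) (s(Q) = sqrt(0 + (-4 + 2*Q)) = sqrt(-4 + 2*Q))
(a/s(1))*h = -8/sqrt(-4 + 2*1)*772 = -8/sqrt(-4 + 2)*772 = -8*(-I*sqrt(2)/2)*772 = -(-4)*I*sqrt(2)*772 = (4*I*sqrt(2))*772 = 3088*I*sqrt(2)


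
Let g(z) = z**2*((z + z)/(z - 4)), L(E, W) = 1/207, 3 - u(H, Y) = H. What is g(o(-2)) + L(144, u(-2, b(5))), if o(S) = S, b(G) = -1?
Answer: 553/207 ≈ 2.6715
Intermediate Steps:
u(H, Y) = 3 - H
L(E, W) = 1/207
g(z) = 2*z**3/(-4 + z) (g(z) = z**2*((2*z)/(-4 + z)) = z**2*(2*z/(-4 + z)) = 2*z**3/(-4 + z))
g(o(-2)) + L(144, u(-2, b(5))) = 2*(-2)**3/(-4 - 2) + 1/207 = 2*(-8)/(-6) + 1/207 = 2*(-8)*(-1/6) + 1/207 = 8/3 + 1/207 = 553/207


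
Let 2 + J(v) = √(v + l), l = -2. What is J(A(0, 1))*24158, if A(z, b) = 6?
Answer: 0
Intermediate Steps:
J(v) = -2 + √(-2 + v) (J(v) = -2 + √(v - 2) = -2 + √(-2 + v))
J(A(0, 1))*24158 = (-2 + √(-2 + 6))*24158 = (-2 + √4)*24158 = (-2 + 2)*24158 = 0*24158 = 0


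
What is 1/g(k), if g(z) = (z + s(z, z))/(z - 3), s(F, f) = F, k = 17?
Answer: 7/17 ≈ 0.41176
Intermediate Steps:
g(z) = 2*z/(-3 + z) (g(z) = (z + z)/(z - 3) = (2*z)/(-3 + z) = 2*z/(-3 + z))
1/g(k) = 1/(2*17/(-3 + 17)) = 1/(2*17/14) = 1/(2*17*(1/14)) = 1/(17/7) = 7/17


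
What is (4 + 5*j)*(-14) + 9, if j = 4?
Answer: -327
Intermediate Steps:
(4 + 5*j)*(-14) + 9 = (4 + 5*4)*(-14) + 9 = (4 + 20)*(-14) + 9 = 24*(-14) + 9 = -336 + 9 = -327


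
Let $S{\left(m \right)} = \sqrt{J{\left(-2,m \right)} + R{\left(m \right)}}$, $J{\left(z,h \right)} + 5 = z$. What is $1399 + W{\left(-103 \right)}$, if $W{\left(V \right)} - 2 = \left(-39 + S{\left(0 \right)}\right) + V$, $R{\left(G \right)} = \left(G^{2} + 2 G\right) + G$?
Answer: $1259 + i \sqrt{7} \approx 1259.0 + 2.6458 i$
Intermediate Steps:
$J{\left(z,h \right)} = -5 + z$
$R{\left(G \right)} = G^{2} + 3 G$
$S{\left(m \right)} = \sqrt{-7 + m \left(3 + m\right)}$ ($S{\left(m \right)} = \sqrt{\left(-5 - 2\right) + m \left(3 + m\right)} = \sqrt{-7 + m \left(3 + m\right)}$)
$W{\left(V \right)} = -37 + V + i \sqrt{7}$ ($W{\left(V \right)} = 2 - \left(39 - V - \sqrt{-7 + 0 \left(3 + 0\right)}\right) = 2 - \left(39 - V - \sqrt{-7 + 0 \cdot 3}\right) = 2 - \left(39 - V - \sqrt{-7 + 0}\right) = 2 - \left(39 - V - i \sqrt{7}\right) = 2 + \left(-39 + V + i \sqrt{7}\right) = -37 + V + i \sqrt{7}$)
$1399 + W{\left(-103 \right)} = 1399 - \left(140 - i \sqrt{7}\right) = 1259 + i \sqrt{7}$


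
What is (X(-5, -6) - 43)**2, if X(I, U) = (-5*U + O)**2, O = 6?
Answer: 1570009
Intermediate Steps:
X(I, U) = (6 - 5*U)**2 (X(I, U) = (-5*U + 6)**2 = (6 - 5*U)**2)
(X(-5, -6) - 43)**2 = ((-6 + 5*(-6))**2 - 43)**2 = ((-6 - 30)**2 - 43)**2 = ((-36)**2 - 43)**2 = (1296 - 43)**2 = 1253**2 = 1570009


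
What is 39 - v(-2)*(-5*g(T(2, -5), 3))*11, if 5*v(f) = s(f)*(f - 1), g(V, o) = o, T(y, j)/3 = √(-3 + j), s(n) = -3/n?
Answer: -219/2 ≈ -109.50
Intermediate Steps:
T(y, j) = 3*√(-3 + j)
v(f) = -3*(-1 + f)/(5*f) (v(f) = ((-3/f)*(f - 1))/5 = ((-3/f)*(-1 + f))/5 = (-3*(-1 + f)/f)/5 = -3*(-1 + f)/(5*f))
39 - v(-2)*(-5*g(T(2, -5), 3))*11 = 39 - (⅗)*(1 - 1*(-2))/(-2)*(-5*3)*11 = 39 - (⅗)*(-½)*(1 + 2)*(-15)*11 = 39 - (⅗)*(-½)*3*(-15)*11 = 39 - (-9)*(-15)/10*11 = 39 - 1*27/2*11 = 39 - 27/2*11 = 39 - 297/2 = -219/2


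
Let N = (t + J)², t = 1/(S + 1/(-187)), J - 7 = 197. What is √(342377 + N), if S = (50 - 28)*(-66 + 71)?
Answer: 3*√18051419111674/20569 ≈ 619.67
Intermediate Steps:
J = 204 (J = 7 + 197 = 204)
S = 110 (S = 22*5 = 110)
t = 187/20569 (t = 1/(110 + 1/(-187)) = 1/(110 - 1/187) = 1/(20569/187) = 187/20569 ≈ 0.0090913)
N = 17608623165169/423083761 (N = (187/20569 + 204)² = (4196263/20569)² = 17608623165169/423083761 ≈ 41620.)
√(342377 + N) = √(342377 + 17608623165169/423083761) = √(162462772005066/423083761) = 3*√18051419111674/20569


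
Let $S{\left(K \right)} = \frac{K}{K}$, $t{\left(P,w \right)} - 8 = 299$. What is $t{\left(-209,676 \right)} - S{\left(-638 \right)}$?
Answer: $306$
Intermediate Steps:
$t{\left(P,w \right)} = 307$ ($t{\left(P,w \right)} = 8 + 299 = 307$)
$S{\left(K \right)} = 1$
$t{\left(-209,676 \right)} - S{\left(-638 \right)} = 307 - 1 = 306$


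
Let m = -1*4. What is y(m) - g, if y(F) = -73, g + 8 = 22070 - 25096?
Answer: 2961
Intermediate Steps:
g = -3034 (g = -8 + (22070 - 25096) = -8 - 3026 = -3034)
m = -4
y(m) - g = -73 - 1*(-3034) = -73 + 3034 = 2961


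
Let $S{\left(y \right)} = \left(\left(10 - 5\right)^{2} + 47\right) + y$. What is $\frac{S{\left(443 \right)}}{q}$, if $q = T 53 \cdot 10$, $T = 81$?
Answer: $\frac{103}{8586} \approx 0.011996$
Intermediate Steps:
$S{\left(y \right)} = 72 + y$ ($S{\left(y \right)} = \left(5^{2} + 47\right) + y = \left(25 + 47\right) + y = 72 + y$)
$q = 42930$ ($q = 81 \cdot 53 \cdot 10 = 4293 \cdot 10 = 42930$)
$\frac{S{\left(443 \right)}}{q} = \frac{72 + 443}{42930} = 515 \cdot \frac{1}{42930} = \frac{103}{8586}$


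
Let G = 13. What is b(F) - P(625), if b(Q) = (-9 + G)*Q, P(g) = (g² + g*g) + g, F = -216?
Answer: -782739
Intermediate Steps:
P(g) = g + 2*g² (P(g) = (g² + g²) + g = 2*g² + g = g + 2*g²)
b(Q) = 4*Q (b(Q) = (-9 + 13)*Q = 4*Q)
b(F) - P(625) = 4*(-216) - 625*(1 + 2*625) = -864 - 625*(1 + 1250) = -864 - 625*1251 = -864 - 1*781875 = -864 - 781875 = -782739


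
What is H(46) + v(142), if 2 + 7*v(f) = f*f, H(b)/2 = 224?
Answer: 23298/7 ≈ 3328.3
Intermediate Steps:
H(b) = 448 (H(b) = 2*224 = 448)
v(f) = -2/7 + f²/7 (v(f) = -2/7 + (f*f)/7 = -2/7 + f²/7)
H(46) + v(142) = 448 + (-2/7 + (⅐)*142²) = 448 + (-2/7 + (⅐)*20164) = 448 + (-2/7 + 20164/7) = 448 + 20162/7 = 23298/7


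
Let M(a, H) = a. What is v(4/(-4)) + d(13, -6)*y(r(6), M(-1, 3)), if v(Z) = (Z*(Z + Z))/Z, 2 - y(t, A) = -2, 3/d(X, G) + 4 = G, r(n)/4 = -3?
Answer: -16/5 ≈ -3.2000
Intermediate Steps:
r(n) = -12 (r(n) = 4*(-3) = -12)
d(X, G) = 3/(-4 + G)
y(t, A) = 4 (y(t, A) = 2 - 1*(-2) = 2 + 2 = 4)
v(Z) = 2*Z (v(Z) = (Z*(2*Z))/Z = (2*Z²)/Z = 2*Z)
v(4/(-4)) + d(13, -6)*y(r(6), M(-1, 3)) = 2*(4/(-4)) + (3/(-4 - 6))*4 = 2*(4*(-¼)) + (3/(-10))*4 = 2*(-1) + (3*(-⅒))*4 = -2 - 3/10*4 = -2 - 6/5 = -16/5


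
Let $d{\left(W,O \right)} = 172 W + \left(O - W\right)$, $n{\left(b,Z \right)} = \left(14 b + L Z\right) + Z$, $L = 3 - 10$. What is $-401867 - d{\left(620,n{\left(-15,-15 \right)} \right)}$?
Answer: $-507767$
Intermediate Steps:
$L = -7$ ($L = 3 - 10 = -7$)
$n{\left(b,Z \right)} = - 6 Z + 14 b$ ($n{\left(b,Z \right)} = \left(14 b - 7 Z\right) + Z = \left(- 7 Z + 14 b\right) + Z = - 6 Z + 14 b$)
$d{\left(W,O \right)} = O + 171 W$
$-401867 - d{\left(620,n{\left(-15,-15 \right)} \right)} = -401867 - \left(\left(\left(-6\right) \left(-15\right) + 14 \left(-15\right)\right) + 171 \cdot 620\right) = -401867 - \left(\left(90 - 210\right) + 106020\right) = -401867 - \left(-120 + 106020\right) = -401867 - 105900 = -507767$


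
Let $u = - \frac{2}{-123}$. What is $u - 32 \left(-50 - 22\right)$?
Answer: $\frac{283394}{123} \approx 2304.0$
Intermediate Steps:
$u = \frac{2}{123}$ ($u = \left(-2\right) \left(- \frac{1}{123}\right) = \frac{2}{123} \approx 0.01626$)
$u - 32 \left(-50 - 22\right) = \frac{2}{123} - 32 \left(-50 - 22\right) = \frac{2}{123} - -2304 = \frac{2}{123} + 2304 = \frac{283394}{123}$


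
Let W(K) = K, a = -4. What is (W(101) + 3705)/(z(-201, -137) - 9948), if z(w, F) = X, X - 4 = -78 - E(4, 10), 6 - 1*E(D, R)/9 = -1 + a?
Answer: -3806/10121 ≈ -0.37605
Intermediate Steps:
E(D, R) = 99 (E(D, R) = 54 - 9*(-1 - 4) = 54 - 9*(-5) = 54 + 45 = 99)
X = -173 (X = 4 + (-78 - 1*99) = 4 + (-78 - 99) = 4 - 177 = -173)
z(w, F) = -173
(W(101) + 3705)/(z(-201, -137) - 9948) = (101 + 3705)/(-173 - 9948) = 3806/(-10121) = 3806*(-1/10121) = -3806/10121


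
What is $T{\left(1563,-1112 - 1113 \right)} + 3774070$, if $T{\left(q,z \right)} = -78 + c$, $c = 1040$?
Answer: $3775032$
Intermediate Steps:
$T{\left(q,z \right)} = 962$ ($T{\left(q,z \right)} = -78 + 1040 = 962$)
$T{\left(1563,-1112 - 1113 \right)} + 3774070 = 962 + 3774070 = 3775032$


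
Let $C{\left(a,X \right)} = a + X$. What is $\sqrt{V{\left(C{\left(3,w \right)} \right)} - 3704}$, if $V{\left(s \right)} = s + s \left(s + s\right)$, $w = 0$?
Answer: $i \sqrt{3683} \approx 60.688 i$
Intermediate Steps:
$C{\left(a,X \right)} = X + a$
$V{\left(s \right)} = s + 2 s^{2}$ ($V{\left(s \right)} = s + s 2 s = s + 2 s^{2}$)
$\sqrt{V{\left(C{\left(3,w \right)} \right)} - 3704} = \sqrt{\left(0 + 3\right) \left(1 + 2 \left(0 + 3\right)\right) - 3704} = \sqrt{3 \left(1 + 2 \cdot 3\right) - 3704} = \sqrt{3 \left(1 + 6\right) - 3704} = \sqrt{3 \cdot 7 - 3704} = \sqrt{21 - 3704} = \sqrt{-3683} = i \sqrt{3683}$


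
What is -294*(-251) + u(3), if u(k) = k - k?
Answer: 73794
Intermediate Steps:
u(k) = 0
-294*(-251) + u(3) = -294*(-251) + 0 = 73794 + 0 = 73794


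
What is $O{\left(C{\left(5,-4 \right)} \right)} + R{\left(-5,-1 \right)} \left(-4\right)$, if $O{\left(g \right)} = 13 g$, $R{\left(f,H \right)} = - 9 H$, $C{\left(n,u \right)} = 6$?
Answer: $42$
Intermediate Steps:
$O{\left(C{\left(5,-4 \right)} \right)} + R{\left(-5,-1 \right)} \left(-4\right) = 13 \cdot 6 + \left(-9\right) \left(-1\right) \left(-4\right) = 78 + 9 \left(-4\right) = 78 - 36 = 42$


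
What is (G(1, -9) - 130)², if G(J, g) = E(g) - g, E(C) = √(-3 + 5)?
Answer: (121 - √2)² ≈ 14301.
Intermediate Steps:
E(C) = √2
G(J, g) = √2 - g
(G(1, -9) - 130)² = ((√2 - 1*(-9)) - 130)² = ((√2 + 9) - 130)² = ((9 + √2) - 130)² = (-121 + √2)²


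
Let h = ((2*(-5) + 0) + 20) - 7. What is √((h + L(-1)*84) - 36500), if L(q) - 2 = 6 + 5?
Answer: I*√35405 ≈ 188.16*I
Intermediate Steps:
L(q) = 13 (L(q) = 2 + (6 + 5) = 2 + 11 = 13)
h = 3 (h = ((-10 + 0) + 20) - 7 = (-10 + 20) - 7 = 10 - 7 = 3)
√((h + L(-1)*84) - 36500) = √((3 + 13*84) - 36500) = √((3 + 1092) - 36500) = √(1095 - 36500) = √(-35405) = I*√35405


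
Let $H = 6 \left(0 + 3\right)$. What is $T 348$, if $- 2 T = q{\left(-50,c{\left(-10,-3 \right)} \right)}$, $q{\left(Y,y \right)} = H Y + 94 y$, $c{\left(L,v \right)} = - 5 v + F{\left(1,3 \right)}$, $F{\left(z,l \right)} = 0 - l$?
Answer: $-39672$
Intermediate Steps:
$F{\left(z,l \right)} = - l$
$H = 18$ ($H = 6 \cdot 3 = 18$)
$c{\left(L,v \right)} = -3 - 5 v$ ($c{\left(L,v \right)} = - 5 v - 3 = -3 - 5 v$)
$q{\left(Y,y \right)} = 18 Y + 94 y$
$T = -114$ ($T = - \frac{18 \left(-50\right) + 94 \left(-3 - -15\right)}{2} = - \frac{-900 + 94 \left(-3 + 15\right)}{2} = - \frac{-900 + 94 \cdot 12}{2} = - \frac{-900 + 1128}{2} = \left(- \frac{1}{2}\right) 228 = -114$)
$T 348 = \left(-114\right) 348 = -39672$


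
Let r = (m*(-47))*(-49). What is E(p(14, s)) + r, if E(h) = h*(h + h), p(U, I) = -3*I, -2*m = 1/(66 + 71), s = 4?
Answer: 76609/274 ≈ 279.59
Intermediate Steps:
m = -1/274 (m = -1/(2*(66 + 71)) = -½/137 = -½*1/137 = -1/274 ≈ -0.0036496)
E(h) = 2*h² (E(h) = h*(2*h) = 2*h²)
r = -2303/274 (r = -1/274*(-47)*(-49) = (47/274)*(-49) = -2303/274 ≈ -8.4051)
E(p(14, s)) + r = 2*(-3*4)² - 2303/274 = 2*(-12)² - 2303/274 = 2*144 - 2303/274 = 288 - 2303/274 = 76609/274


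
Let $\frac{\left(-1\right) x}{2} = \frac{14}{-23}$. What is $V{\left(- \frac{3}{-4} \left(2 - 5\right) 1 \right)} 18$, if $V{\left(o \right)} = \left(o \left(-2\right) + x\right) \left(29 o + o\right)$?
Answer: $- \frac{319545}{46} \approx -6946.6$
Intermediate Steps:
$x = \frac{28}{23}$ ($x = - 2 \frac{14}{-23} = - 2 \cdot 14 \left(- \frac{1}{23}\right) = \left(-2\right) \left(- \frac{14}{23}\right) = \frac{28}{23} \approx 1.2174$)
$V{\left(o \right)} = 30 o \left(\frac{28}{23} - 2 o\right)$ ($V{\left(o \right)} = \left(o \left(-2\right) + \frac{28}{23}\right) \left(29 o + o\right) = \left(- 2 o + \frac{28}{23}\right) 30 o = \left(\frac{28}{23} - 2 o\right) 30 o = 30 o \left(\frac{28}{23} - 2 o\right)$)
$V{\left(- \frac{3}{-4} \left(2 - 5\right) 1 \right)} 18 = \frac{60 - \frac{3}{-4} \left(2 - 5\right) 1 \left(14 - 23 - \frac{3}{-4} \left(2 - 5\right) 1\right)}{23} \cdot 18 = \frac{60 \left(-3\right) \left(- \frac{1}{4}\right) \left(-3\right) 1 \left(14 - 23 \left(-3\right) \left(- \frac{1}{4}\right) \left(-3\right) 1\right)}{23} \cdot 18 = \frac{60 \cdot \frac{3}{4} \left(-3\right) 1 \left(14 - 23 \cdot \frac{3}{4} \left(-3\right) 1\right)}{23} \cdot 18 = \frac{60 \left(\left(- \frac{9}{4}\right) 1\right) \left(14 - 23 \left(\left(- \frac{9}{4}\right) 1\right)\right)}{23} \cdot 18 = \frac{60}{23} \left(- \frac{9}{4}\right) \left(14 - - \frac{207}{4}\right) 18 = \frac{60}{23} \left(- \frac{9}{4}\right) \left(14 + \frac{207}{4}\right) 18 = \frac{60}{23} \left(- \frac{9}{4}\right) \frac{263}{4} \cdot 18 = \left(- \frac{35505}{92}\right) 18 = - \frac{319545}{46}$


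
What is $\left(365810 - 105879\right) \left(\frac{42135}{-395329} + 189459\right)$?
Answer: $\frac{19468466664713556}{395329} \approx 4.9246 \cdot 10^{10}$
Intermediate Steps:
$\left(365810 - 105879\right) \left(\frac{42135}{-395329} + 189459\right) = 259931 \left(42135 \left(- \frac{1}{395329}\right) + 189459\right) = 259931 \left(- \frac{42135}{395329} + 189459\right) = 259931 \cdot \frac{74898594876}{395329} = \frac{19468466664713556}{395329}$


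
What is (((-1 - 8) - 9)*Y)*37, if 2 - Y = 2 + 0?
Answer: 0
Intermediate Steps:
Y = 0 (Y = 2 - (2 + 0) = 2 - 1*2 = 2 - 2 = 0)
(((-1 - 8) - 9)*Y)*37 = (((-1 - 8) - 9)*0)*37 = ((-9 - 9)*0)*37 = -18*0*37 = 0*37 = 0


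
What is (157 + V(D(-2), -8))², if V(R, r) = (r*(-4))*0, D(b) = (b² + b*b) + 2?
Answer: 24649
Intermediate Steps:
D(b) = 2 + 2*b² (D(b) = (b² + b²) + 2 = 2*b² + 2 = 2 + 2*b²)
V(R, r) = 0 (V(R, r) = -4*r*0 = 0)
(157 + V(D(-2), -8))² = (157 + 0)² = 157² = 24649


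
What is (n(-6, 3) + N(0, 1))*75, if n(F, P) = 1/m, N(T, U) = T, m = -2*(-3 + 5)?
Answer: -75/4 ≈ -18.750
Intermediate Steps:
m = -4 (m = -2*2 = -4)
n(F, P) = -1/4 (n(F, P) = 1/(-4) = -1/4)
(n(-6, 3) + N(0, 1))*75 = (-1/4 + 0)*75 = -1/4*75 = -75/4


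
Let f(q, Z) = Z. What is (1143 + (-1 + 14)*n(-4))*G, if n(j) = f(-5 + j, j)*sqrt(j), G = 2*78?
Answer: 178308 - 16224*I ≈ 1.7831e+5 - 16224.0*I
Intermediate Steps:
G = 156
n(j) = j**(3/2) (n(j) = j*sqrt(j) = j**(3/2))
(1143 + (-1 + 14)*n(-4))*G = (1143 + (-1 + 14)*(-4)**(3/2))*156 = (1143 + 13*(-8*I))*156 = (1143 - 104*I)*156 = 178308 - 16224*I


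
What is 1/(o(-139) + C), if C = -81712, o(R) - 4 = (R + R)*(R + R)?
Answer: -1/4424 ≈ -0.00022604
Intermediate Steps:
o(R) = 4 + 4*R**2 (o(R) = 4 + (R + R)*(R + R) = 4 + (2*R)*(2*R) = 4 + 4*R**2)
1/(o(-139) + C) = 1/((4 + 4*(-139)**2) - 81712) = 1/((4 + 4*19321) - 81712) = 1/((4 + 77284) - 81712) = 1/(77288 - 81712) = 1/(-4424) = -1/4424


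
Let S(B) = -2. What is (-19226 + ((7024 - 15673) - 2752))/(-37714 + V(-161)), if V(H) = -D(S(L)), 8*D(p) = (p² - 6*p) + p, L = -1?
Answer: 122508/150863 ≈ 0.81205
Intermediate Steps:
D(p) = -5*p/8 + p²/8 (D(p) = ((p² - 6*p) + p)/8 = (p² - 5*p)/8 = -5*p/8 + p²/8)
V(H) = -7/4 (V(H) = -(-2)*(-5 - 2)/8 = -(-2)*(-7)/8 = -1*7/4 = -7/4)
(-19226 + ((7024 - 15673) - 2752))/(-37714 + V(-161)) = (-19226 + ((7024 - 15673) - 2752))/(-37714 - 7/4) = (-19226 + (-8649 - 2752))/(-150863/4) = (-19226 - 11401)*(-4/150863) = -30627*(-4/150863) = 122508/150863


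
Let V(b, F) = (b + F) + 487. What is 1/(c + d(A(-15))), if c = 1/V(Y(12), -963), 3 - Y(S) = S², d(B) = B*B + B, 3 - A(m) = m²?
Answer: 617/30271253 ≈ 2.0382e-5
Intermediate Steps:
A(m) = 3 - m²
d(B) = B + B² (d(B) = B² + B = B + B²)
Y(S) = 3 - S²
V(b, F) = 487 + F + b (V(b, F) = (F + b) + 487 = 487 + F + b)
c = -1/617 (c = 1/(487 - 963 + (3 - 1*12²)) = 1/(487 - 963 + (3 - 1*144)) = 1/(487 - 963 + (3 - 144)) = 1/(487 - 963 - 141) = 1/(-617) = -1/617 ≈ -0.0016207)
1/(c + d(A(-15))) = 1/(-1/617 + (3 - 1*(-15)²)*(1 + (3 - 1*(-15)²))) = 1/(-1/617 + (3 - 1*225)*(1 + (3 - 1*225))) = 1/(-1/617 + (3 - 225)*(1 + (3 - 225))) = 1/(-1/617 - 222*(1 - 222)) = 1/(-1/617 - 222*(-221)) = 1/(-1/617 + 49062) = 1/(30271253/617) = 617/30271253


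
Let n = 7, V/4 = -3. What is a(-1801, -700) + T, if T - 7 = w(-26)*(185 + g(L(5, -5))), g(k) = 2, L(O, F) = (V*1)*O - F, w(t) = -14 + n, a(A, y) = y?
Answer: -2002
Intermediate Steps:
V = -12 (V = 4*(-3) = -12)
w(t) = -7 (w(t) = -14 + 7 = -7)
L(O, F) = -F - 12*O (L(O, F) = (-12*1)*O - F = -12*O - F = -F - 12*O)
T = -1302 (T = 7 - 7*(185 + 2) = 7 - 7*187 = 7 - 1309 = -1302)
a(-1801, -700) + T = -700 - 1302 = -2002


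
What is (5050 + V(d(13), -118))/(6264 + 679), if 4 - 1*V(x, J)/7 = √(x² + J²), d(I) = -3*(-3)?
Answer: 5078/6943 - 7*√14005/6943 ≈ 0.61207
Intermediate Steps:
d(I) = 9
V(x, J) = 28 - 7*√(J² + x²) (V(x, J) = 28 - 7*√(x² + J²) = 28 - 7*√(J² + x²))
(5050 + V(d(13), -118))/(6264 + 679) = (5050 + (28 - 7*√((-118)² + 9²)))/(6264 + 679) = (5050 + (28 - 7*√(13924 + 81)))/6943 = (5050 + (28 - 7*√14005))*(1/6943) = (5078 - 7*√14005)*(1/6943) = 5078/6943 - 7*√14005/6943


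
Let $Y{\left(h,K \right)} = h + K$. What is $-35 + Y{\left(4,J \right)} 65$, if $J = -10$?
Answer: $-425$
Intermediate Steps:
$Y{\left(h,K \right)} = K + h$
$-35 + Y{\left(4,J \right)} 65 = -35 + \left(-10 + 4\right) 65 = -35 - 390 = -425$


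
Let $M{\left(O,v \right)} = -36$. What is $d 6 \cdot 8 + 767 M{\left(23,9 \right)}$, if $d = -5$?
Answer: $-27852$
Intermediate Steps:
$d 6 \cdot 8 + 767 M{\left(23,9 \right)} = \left(-5\right) 6 \cdot 8 + 767 \left(-36\right) = \left(-30\right) 8 - 27612 = -240 - 27612 = -27852$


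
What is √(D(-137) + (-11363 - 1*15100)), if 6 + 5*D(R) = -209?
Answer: I*√26506 ≈ 162.81*I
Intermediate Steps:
D(R) = -43 (D(R) = -6/5 + (⅕)*(-209) = -6/5 - 209/5 = -43)
√(D(-137) + (-11363 - 1*15100)) = √(-43 + (-11363 - 1*15100)) = √(-43 + (-11363 - 15100)) = √(-43 - 26463) = √(-26506) = I*√26506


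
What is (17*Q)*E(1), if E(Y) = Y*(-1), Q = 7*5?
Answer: -595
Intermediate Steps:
Q = 35
E(Y) = -Y
(17*Q)*E(1) = (17*35)*(-1*1) = 595*(-1) = -595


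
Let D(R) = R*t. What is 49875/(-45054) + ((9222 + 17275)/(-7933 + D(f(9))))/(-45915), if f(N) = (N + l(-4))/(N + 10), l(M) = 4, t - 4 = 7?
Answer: -6385486626557/5768634364360 ≈ -1.1069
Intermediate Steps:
t = 11 (t = 4 + 7 = 11)
f(N) = (4 + N)/(10 + N) (f(N) = (N + 4)/(N + 10) = (4 + N)/(10 + N))
D(R) = 11*R (D(R) = R*11 = 11*R)
49875/(-45054) + ((9222 + 17275)/(-7933 + D(f(9))))/(-45915) = 49875/(-45054) + ((9222 + 17275)/(-7933 + 11*((4 + 9)/(10 + 9))))/(-45915) = 49875*(-1/45054) + (26497/(-7933 + 11*(13/19)))*(-1/45915) = -16625/15018 + (26497/(-7933 + 11*((1/19)*13)))*(-1/45915) = -16625/15018 + (26497/(-7933 + 11*(13/19)))*(-1/45915) = -16625/15018 + (26497/(-7933 + 143/19))*(-1/45915) = -16625/15018 + (26497/(-150584/19))*(-1/45915) = -16625/15018 + (26497*(-19/150584))*(-1/45915) = -16625/15018 - 503443/150584*(-1/45915) = -16625/15018 + 503443/6914064360 = -6385486626557/5768634364360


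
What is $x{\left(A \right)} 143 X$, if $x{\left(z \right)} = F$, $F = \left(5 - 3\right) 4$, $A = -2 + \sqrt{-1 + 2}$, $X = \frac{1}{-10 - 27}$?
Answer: $- \frac{1144}{37} \approx -30.919$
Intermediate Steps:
$X = - \frac{1}{37}$ ($X = \frac{1}{-37} = - \frac{1}{37} \approx -0.027027$)
$A = -1$ ($A = -2 + \sqrt{1} = -2 + 1 = -1$)
$F = 8$ ($F = 2 \cdot 4 = 8$)
$x{\left(z \right)} = 8$
$x{\left(A \right)} 143 X = 8 \cdot 143 \left(- \frac{1}{37}\right) = 1144 \left(- \frac{1}{37}\right) = - \frac{1144}{37}$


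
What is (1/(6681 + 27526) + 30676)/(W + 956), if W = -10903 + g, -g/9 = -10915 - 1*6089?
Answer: 1049333933/4894645423 ≈ 0.21438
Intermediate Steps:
g = 153036 (g = -9*(-10915 - 1*6089) = -9*(-10915 - 6089) = -9*(-17004) = 153036)
W = 142133 (W = -10903 + 153036 = 142133)
(1/(6681 + 27526) + 30676)/(W + 956) = (1/(6681 + 27526) + 30676)/(142133 + 956) = (1/34207 + 30676)/143089 = (1/34207 + 30676)*(1/143089) = (1049333933/34207)*(1/143089) = 1049333933/4894645423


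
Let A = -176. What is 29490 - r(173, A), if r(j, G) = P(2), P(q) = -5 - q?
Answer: 29497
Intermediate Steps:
r(j, G) = -7 (r(j, G) = -5 - 1*2 = -5 - 2 = -7)
29490 - r(173, A) = 29490 - 1*(-7) = 29490 + 7 = 29497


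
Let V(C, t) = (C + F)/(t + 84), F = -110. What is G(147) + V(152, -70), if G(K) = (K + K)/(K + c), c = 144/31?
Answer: 7739/1567 ≈ 4.9387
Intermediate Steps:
c = 144/31 (c = 144*(1/31) = 144/31 ≈ 4.6452)
V(C, t) = (-110 + C)/(84 + t) (V(C, t) = (C - 110)/(t + 84) = (-110 + C)/(84 + t))
G(K) = 2*K/(144/31 + K) (G(K) = (K + K)/(K + 144/31) = (2*K)/(144/31 + K) = 2*K/(144/31 + K))
G(147) + V(152, -70) = 62*147/(144 + 31*147) + (-110 + 152)/(84 - 70) = 62*147/(144 + 4557) + 42/14 = 62*147/4701 + (1/14)*42 = 62*147*(1/4701) + 3 = 3038/1567 + 3 = 7739/1567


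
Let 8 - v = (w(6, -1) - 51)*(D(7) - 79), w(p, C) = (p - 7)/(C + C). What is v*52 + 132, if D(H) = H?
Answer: -188524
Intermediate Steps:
w(p, C) = (-7 + p)/(2*C) (w(p, C) = (-7 + p)/((2*C)) = (-7 + p)*(1/(2*C)) = (-7 + p)/(2*C))
v = -3628 (v = 8 - ((1/2)*(-7 + 6)/(-1) - 51)*(7 - 79) = 8 - ((1/2)*(-1)*(-1) - 51)*(-72) = 8 - (1/2 - 51)*(-72) = 8 - (-101)*(-72)/2 = 8 - 1*3636 = 8 - 3636 = -3628)
v*52 + 132 = -3628*52 + 132 = -188656 + 132 = -188524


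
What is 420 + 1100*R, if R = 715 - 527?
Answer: 207220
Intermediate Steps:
R = 188
420 + 1100*R = 420 + 1100*188 = 420 + 206800 = 207220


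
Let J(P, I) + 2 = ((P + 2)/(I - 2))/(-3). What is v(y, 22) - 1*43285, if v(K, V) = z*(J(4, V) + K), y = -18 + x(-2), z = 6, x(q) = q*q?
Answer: -216908/5 ≈ -43382.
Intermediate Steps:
x(q) = q²
J(P, I) = -2 - (2 + P)/(3*(-2 + I)) (J(P, I) = -2 + ((P + 2)/(I - 2))/(-3) = -2 + ((2 + P)/(-2 + I))*(-⅓) = -2 - (2 + P)/(3*(-2 + I)))
y = -14 (y = -18 + (-2)² = -18 + 4 = -14)
v(K, V) = 6*K + 2*(6 - 6*V)/(-2 + V) (v(K, V) = 6*((10 - 1*4 - 6*V)/(3*(-2 + V)) + K) = 6*((10 - 4 - 6*V)/(3*(-2 + V)) + K) = 6*((6 - 6*V)/(3*(-2 + V)) + K) = 6*(K + (6 - 6*V)/(3*(-2 + V))) = 6*K + 2*(6 - 6*V)/(-2 + V))
v(y, 22) - 1*43285 = 6*(2 - 2*22 - 14*(-2 + 22))/(-2 + 22) - 1*43285 = 6*(2 - 44 - 14*20)/20 - 43285 = 6*(1/20)*(2 - 44 - 280) - 43285 = 6*(1/20)*(-322) - 43285 = -483/5 - 43285 = -216908/5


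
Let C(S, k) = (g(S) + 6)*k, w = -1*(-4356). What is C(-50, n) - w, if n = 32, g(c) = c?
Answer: -5764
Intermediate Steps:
w = 4356
C(S, k) = k*(6 + S) (C(S, k) = (S + 6)*k = (6 + S)*k = k*(6 + S))
C(-50, n) - w = 32*(6 - 50) - 1*4356 = 32*(-44) - 4356 = -1408 - 4356 = -5764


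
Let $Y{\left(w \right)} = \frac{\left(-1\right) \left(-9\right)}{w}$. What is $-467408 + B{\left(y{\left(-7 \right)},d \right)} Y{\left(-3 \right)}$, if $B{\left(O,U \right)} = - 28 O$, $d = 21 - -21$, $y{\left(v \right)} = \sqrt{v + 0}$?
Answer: $-467408 + 84 i \sqrt{7} \approx -4.6741 \cdot 10^{5} + 222.24 i$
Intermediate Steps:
$y{\left(v \right)} = \sqrt{v}$
$Y{\left(w \right)} = \frac{9}{w}$
$d = 42$ ($d = 21 + 21 = 42$)
$-467408 + B{\left(y{\left(-7 \right)},d \right)} Y{\left(-3 \right)} = -467408 + - 28 \sqrt{-7} \frac{9}{-3} = -467408 + - 28 i \sqrt{7} \cdot 9 \left(- \frac{1}{3}\right) = -467408 + - 28 i \sqrt{7} \left(-3\right) = -467408 + 84 i \sqrt{7}$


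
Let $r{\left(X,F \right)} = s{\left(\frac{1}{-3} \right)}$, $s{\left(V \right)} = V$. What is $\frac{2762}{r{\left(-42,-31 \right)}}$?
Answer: $-8286$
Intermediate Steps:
$r{\left(X,F \right)} = - \frac{1}{3}$ ($r{\left(X,F \right)} = \frac{1}{-3} = - \frac{1}{3}$)
$\frac{2762}{r{\left(-42,-31 \right)}} = \frac{2762}{- \frac{1}{3}} = 2762 \left(-3\right) = -8286$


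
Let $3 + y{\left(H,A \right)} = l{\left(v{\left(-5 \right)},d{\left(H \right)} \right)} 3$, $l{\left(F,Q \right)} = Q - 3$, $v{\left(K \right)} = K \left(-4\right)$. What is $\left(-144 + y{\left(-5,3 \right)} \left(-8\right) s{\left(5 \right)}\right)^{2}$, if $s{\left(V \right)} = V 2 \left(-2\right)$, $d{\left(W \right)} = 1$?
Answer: $2509056$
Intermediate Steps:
$v{\left(K \right)} = - 4 K$
$l{\left(F,Q \right)} = -3 + Q$
$y{\left(H,A \right)} = -9$ ($y{\left(H,A \right)} = -3 + \left(-3 + 1\right) 3 = -3 - 6 = -9$)
$s{\left(V \right)} = - 4 V$ ($s{\left(V \right)} = 2 V \left(-2\right) = - 4 V$)
$\left(-144 + y{\left(-5,3 \right)} \left(-8\right) s{\left(5 \right)}\right)^{2} = \left(-144 + \left(-9\right) \left(-8\right) \left(\left(-4\right) 5\right)\right)^{2} = \left(-144 + 72 \left(-20\right)\right)^{2} = \left(-144 - 1440\right)^{2} = \left(-1584\right)^{2} = 2509056$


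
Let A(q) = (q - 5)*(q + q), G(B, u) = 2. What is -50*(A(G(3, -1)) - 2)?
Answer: 700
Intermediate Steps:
A(q) = 2*q*(-5 + q) (A(q) = (-5 + q)*(2*q) = 2*q*(-5 + q))
-50*(A(G(3, -1)) - 2) = -50*(2*2*(-5 + 2) - 2) = -50*(2*2*(-3) - 2) = -50*(-12 - 2) = -50*(-14) = 700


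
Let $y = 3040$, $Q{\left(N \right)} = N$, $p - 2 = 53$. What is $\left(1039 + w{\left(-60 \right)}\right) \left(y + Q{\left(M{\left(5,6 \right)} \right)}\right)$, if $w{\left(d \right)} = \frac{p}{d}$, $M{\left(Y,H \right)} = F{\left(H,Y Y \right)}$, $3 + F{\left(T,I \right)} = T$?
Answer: $\frac{37906651}{12} \approx 3.1589 \cdot 10^{6}$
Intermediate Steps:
$p = 55$ ($p = 2 + 53 = 55$)
$F{\left(T,I \right)} = -3 + T$
$M{\left(Y,H \right)} = -3 + H$
$w{\left(d \right)} = \frac{55}{d}$
$\left(1039 + w{\left(-60 \right)}\right) \left(y + Q{\left(M{\left(5,6 \right)} \right)}\right) = \left(1039 + \frac{55}{-60}\right) \left(3040 + \left(-3 + 6\right)\right) = \left(1039 + 55 \left(- \frac{1}{60}\right)\right) \left(3040 + 3\right) = \left(1039 - \frac{11}{12}\right) 3043 = \frac{12457}{12} \cdot 3043 = \frac{37906651}{12}$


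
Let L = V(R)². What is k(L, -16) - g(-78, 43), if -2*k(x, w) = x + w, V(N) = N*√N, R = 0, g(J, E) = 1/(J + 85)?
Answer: 55/7 ≈ 7.8571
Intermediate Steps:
g(J, E) = 1/(85 + J)
V(N) = N^(3/2)
L = 0 (L = (0^(3/2))² = 0² = 0)
k(x, w) = -w/2 - x/2 (k(x, w) = -(x + w)/2 = -(w + x)/2 = -w/2 - x/2)
k(L, -16) - g(-78, 43) = (-½*(-16) - ½*0) - 1/(85 - 78) = (8 + 0) - 1/7 = 8 - 1*⅐ = 8 - ⅐ = 55/7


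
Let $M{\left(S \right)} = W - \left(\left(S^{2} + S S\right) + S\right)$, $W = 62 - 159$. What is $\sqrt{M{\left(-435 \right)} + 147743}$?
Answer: $i \sqrt{230369} \approx 479.97 i$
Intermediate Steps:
$W = -97$
$M{\left(S \right)} = -97 - S - 2 S^{2}$ ($M{\left(S \right)} = -97 - \left(\left(S^{2} + S S\right) + S\right) = -97 - \left(\left(S^{2} + S^{2}\right) + S\right) = -97 - \left(2 S^{2} + S\right) = -97 - \left(S + 2 S^{2}\right) = -97 - S - 2 S^{2}$)
$\sqrt{M{\left(-435 \right)} + 147743} = \sqrt{\left(-97 - -435 - 2 \left(-435\right)^{2}\right) + 147743} = \sqrt{\left(-97 + 435 - 378450\right) + 147743} = \sqrt{-378112 + 147743} = \sqrt{-230369} = i \sqrt{230369}$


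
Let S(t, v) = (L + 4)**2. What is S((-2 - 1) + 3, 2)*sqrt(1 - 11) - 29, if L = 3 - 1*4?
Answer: -29 + 9*I*sqrt(10) ≈ -29.0 + 28.461*I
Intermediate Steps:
L = -1 (L = 3 - 4 = -1)
S(t, v) = 9 (S(t, v) = (-1 + 4)**2 = 3**2 = 9)
S((-2 - 1) + 3, 2)*sqrt(1 - 11) - 29 = 9*sqrt(1 - 11) - 29 = 9*sqrt(-10) - 29 = 9*(I*sqrt(10)) - 29 = 9*I*sqrt(10) - 29 = -29 + 9*I*sqrt(10)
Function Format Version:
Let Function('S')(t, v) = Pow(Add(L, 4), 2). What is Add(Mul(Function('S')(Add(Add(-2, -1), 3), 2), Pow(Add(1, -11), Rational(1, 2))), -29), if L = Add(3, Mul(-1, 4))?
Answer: Add(-29, Mul(9, I, Pow(10, Rational(1, 2)))) ≈ Add(-29.000, Mul(28.461, I))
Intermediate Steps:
L = -1 (L = Add(3, -4) = -1)
Function('S')(t, v) = 9 (Function('S')(t, v) = Pow(Add(-1, 4), 2) = Pow(3, 2) = 9)
Add(Mul(Function('S')(Add(Add(-2, -1), 3), 2), Pow(Add(1, -11), Rational(1, 2))), -29) = Add(Mul(9, Pow(Add(1, -11), Rational(1, 2))), -29) = Add(Mul(9, Pow(-10, Rational(1, 2))), -29) = Add(Mul(9, Mul(I, Pow(10, Rational(1, 2)))), -29) = Add(Mul(9, I, Pow(10, Rational(1, 2))), -29) = Add(-29, Mul(9, I, Pow(10, Rational(1, 2))))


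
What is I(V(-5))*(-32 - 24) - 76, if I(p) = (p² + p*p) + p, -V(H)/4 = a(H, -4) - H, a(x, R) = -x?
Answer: -177036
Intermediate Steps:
V(H) = 8*H (V(H) = -4*(-H - H) = -(-8)*H = 8*H)
I(p) = p + 2*p² (I(p) = (p² + p²) + p = 2*p² + p = p + 2*p²)
I(V(-5))*(-32 - 24) - 76 = ((8*(-5))*(1 + 2*(8*(-5))))*(-32 - 24) - 76 = -40*(1 + 2*(-40))*(-56) - 76 = -40*(1 - 80)*(-56) - 76 = -40*(-79)*(-56) - 76 = 3160*(-56) - 76 = -176960 - 76 = -177036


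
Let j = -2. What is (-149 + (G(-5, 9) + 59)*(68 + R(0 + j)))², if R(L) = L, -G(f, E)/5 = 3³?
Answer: 26677225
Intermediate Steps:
G(f, E) = -135 (G(f, E) = -5*3³ = -5*27 = -135)
(-149 + (G(-5, 9) + 59)*(68 + R(0 + j)))² = (-149 + (-135 + 59)*(68 + (0 - 2)))² = (-149 - 76*(68 - 2))² = (-149 - 76*66)² = (-149 - 5016)² = (-5165)² = 26677225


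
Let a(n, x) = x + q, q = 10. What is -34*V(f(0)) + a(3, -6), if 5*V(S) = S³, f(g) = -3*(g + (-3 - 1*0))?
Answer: -24766/5 ≈ -4953.2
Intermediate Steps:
f(g) = 9 - 3*g (f(g) = -3*(g + (-3 + 0)) = -3*(g - 3) = -3*(-3 + g) = 9 - 3*g)
V(S) = S³/5
a(n, x) = 10 + x (a(n, x) = x + 10 = 10 + x)
-34*V(f(0)) + a(3, -6) = -34*(9 - 3*0)³/5 + (10 - 6) = -34*(9 + 0)³/5 + 4 = -34*9³/5 + 4 = -34*729/5 + 4 = -24786/5 + 4 = -24766/5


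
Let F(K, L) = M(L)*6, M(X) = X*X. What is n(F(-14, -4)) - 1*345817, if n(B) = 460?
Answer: -345357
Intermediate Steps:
M(X) = X²
F(K, L) = 6*L² (F(K, L) = L²*6 = 6*L²)
n(F(-14, -4)) - 1*345817 = 460 - 1*345817 = 460 - 345817 = -345357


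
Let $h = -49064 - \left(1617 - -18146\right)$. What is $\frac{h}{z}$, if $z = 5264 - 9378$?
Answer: $\frac{6257}{374} \approx 16.73$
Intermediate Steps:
$z = -4114$ ($z = 5264 - 9378 = -4114$)
$h = -68827$ ($h = -49064 - \left(1617 + 18146\right) = -49064 - 19763 = -68827$)
$\frac{h}{z} = - \frac{68827}{-4114} = \left(-68827\right) \left(- \frac{1}{4114}\right) = \frac{6257}{374}$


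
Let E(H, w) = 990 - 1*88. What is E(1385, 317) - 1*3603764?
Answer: -3602862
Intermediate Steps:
E(H, w) = 902 (E(H, w) = 990 - 88 = 902)
E(1385, 317) - 1*3603764 = 902 - 1*3603764 = 902 - 3603764 = -3602862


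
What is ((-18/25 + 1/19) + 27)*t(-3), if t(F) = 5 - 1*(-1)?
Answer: 75048/475 ≈ 158.00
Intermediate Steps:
t(F) = 6 (t(F) = 5 + 1 = 6)
((-18/25 + 1/19) + 27)*t(-3) = ((-18/25 + 1/19) + 27)*6 = (-317/475 + 27)*6 = (12508/475)*6 = 75048/475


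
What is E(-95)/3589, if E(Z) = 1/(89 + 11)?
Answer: 1/358900 ≈ 2.7863e-6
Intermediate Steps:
E(Z) = 1/100
E(-95)/3589 = (1/100)/3589 = (1/100)*(1/3589) = 1/358900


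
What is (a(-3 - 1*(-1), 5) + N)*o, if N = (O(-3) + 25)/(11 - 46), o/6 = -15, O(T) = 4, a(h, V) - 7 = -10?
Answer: 2412/7 ≈ 344.57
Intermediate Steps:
a(h, V) = -3 (a(h, V) = 7 - 10 = -3)
o = -90 (o = 6*(-15) = -90)
N = -29/35 (N = (4 + 25)/(11 - 46) = 29/(-35) = 29*(-1/35) = -29/35 ≈ -0.82857)
(a(-3 - 1*(-1), 5) + N)*o = (-3 - 29/35)*(-90) = -134/35*(-90) = 2412/7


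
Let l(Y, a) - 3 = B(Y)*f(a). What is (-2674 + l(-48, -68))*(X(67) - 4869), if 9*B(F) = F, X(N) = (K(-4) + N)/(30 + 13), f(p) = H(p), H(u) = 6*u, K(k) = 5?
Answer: 103601025/43 ≈ 2.4093e+6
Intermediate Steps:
f(p) = 6*p
X(N) = 5/43 + N/43 (X(N) = (5 + N)/(30 + 13) = (5 + N)/43 = (5 + N)*(1/43) = 5/43 + N/43)
B(F) = F/9
l(Y, a) = 3 + 2*Y*a/3 (l(Y, a) = 3 + (Y/9)*(6*a) = 3 + 2*Y*a/3)
(-2674 + l(-48, -68))*(X(67) - 4869) = (-2674 + (3 + (⅔)*(-48)*(-68)))*((5/43 + (1/43)*67) - 4869) = (-2674 + (3 + 2176))*((5/43 + 67/43) - 4869) = (-2674 + 2179)*(72/43 - 4869) = -495*(-209295/43) = 103601025/43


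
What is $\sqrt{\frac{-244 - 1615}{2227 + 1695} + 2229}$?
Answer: $\frac{\sqrt{34279374238}}{3922} \approx 47.207$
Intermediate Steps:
$\sqrt{\frac{-244 - 1615}{2227 + 1695} + 2229} = \sqrt{- \frac{1859}{3922} + 2229} = \sqrt{\frac{8740279}{3922}} = \frac{\sqrt{34279374238}}{3922}$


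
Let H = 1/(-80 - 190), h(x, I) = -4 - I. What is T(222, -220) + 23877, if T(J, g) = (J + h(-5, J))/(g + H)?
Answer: 1418318757/59401 ≈ 23877.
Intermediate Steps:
H = -1/270 (H = 1/(-270) = -1/270 ≈ -0.0037037)
T(J, g) = -4/(-1/270 + g) (T(J, g) = (J + (-4 - J))/(g - 1/270) = -4/(-1/270 + g))
T(222, -220) + 23877 = -1080/(-1 + 270*(-220)) + 23877 = -1080/(-1 - 59400) + 23877 = -1080/(-59401) + 23877 = -1080*(-1/59401) + 23877 = 1080/59401 + 23877 = 1418318757/59401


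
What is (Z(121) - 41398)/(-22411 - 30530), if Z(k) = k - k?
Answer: 5914/7563 ≈ 0.78197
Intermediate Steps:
Z(k) = 0
(Z(121) - 41398)/(-22411 - 30530) = (0 - 41398)/(-22411 - 30530) = -41398/(-52941) = -41398*(-1/52941) = 5914/7563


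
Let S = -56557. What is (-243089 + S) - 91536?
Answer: -391182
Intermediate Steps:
(-243089 + S) - 91536 = (-243089 - 56557) - 91536 = -299646 - 91536 = -391182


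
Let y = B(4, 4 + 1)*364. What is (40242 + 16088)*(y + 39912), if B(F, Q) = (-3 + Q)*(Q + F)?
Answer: 2617317120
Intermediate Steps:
B(F, Q) = (-3 + Q)*(F + Q)
y = 6552 (y = ((4 + 1)**2 - 3*4 - 3*(4 + 1) + 4*(4 + 1))*364 = (5**2 - 12 - 3*5 + 4*5)*364 = (25 - 12 - 15 + 20)*364 = 18*364 = 6552)
(40242 + 16088)*(y + 39912) = (40242 + 16088)*(6552 + 39912) = 56330*46464 = 2617317120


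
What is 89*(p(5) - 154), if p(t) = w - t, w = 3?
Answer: -13884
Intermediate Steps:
p(t) = 3 - t
89*(p(5) - 154) = 89*((3 - 1*5) - 154) = 89*((3 - 5) - 154) = 89*(-2 - 154) = 89*(-156) = -13884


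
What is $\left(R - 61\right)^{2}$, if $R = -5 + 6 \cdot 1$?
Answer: $3600$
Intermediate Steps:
$R = 1$ ($R = -5 + 6 = 1$)
$\left(R - 61\right)^{2} = \left(1 - 61\right)^{2} = \left(-60\right)^{2} = 3600$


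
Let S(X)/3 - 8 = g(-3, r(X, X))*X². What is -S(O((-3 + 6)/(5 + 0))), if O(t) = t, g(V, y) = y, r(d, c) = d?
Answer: -3081/125 ≈ -24.648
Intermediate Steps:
S(X) = 24 + 3*X³ (S(X) = 24 + 3*(X*X²) = 24 + 3*X³)
-S(O((-3 + 6)/(5 + 0))) = -(24 + 3*((-3 + 6)/(5 + 0))³) = -(24 + 3*(3/5)³) = -(24 + 3*(3*(⅕))³) = -(24 + 3*(⅗)³) = -(24 + 3*(27/125)) = -(24 + 81/125) = -1*3081/125 = -3081/125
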